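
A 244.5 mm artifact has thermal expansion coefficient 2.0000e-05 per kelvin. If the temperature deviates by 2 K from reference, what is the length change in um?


dL = L * alpha * dT
= 244.5 * 2.0000e-05 * 2
= 0.0097800 mm
dL_um = 0.0097800 * 1000 = 9.7800 um

9.7800


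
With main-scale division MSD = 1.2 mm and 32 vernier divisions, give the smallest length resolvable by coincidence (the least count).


LC = MSD / n_div
= 1.2 / 32
= 0.0375

0.0375


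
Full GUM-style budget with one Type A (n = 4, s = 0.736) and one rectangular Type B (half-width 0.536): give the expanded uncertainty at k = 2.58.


u_A = s / sqrt(n) = 0.736 / sqrt(4) = 0.368
u_B = half_width / sqrt(3) = 0.536 / sqrt(3) = 0.30945974
uc = sqrt(u_A^2 + u_B^2) = sqrt(0.368^2 + 0.30945974^2) = 0.48082152
U = k * uc = 2.58 * 0.48082152
U = 1.2405

1.2405


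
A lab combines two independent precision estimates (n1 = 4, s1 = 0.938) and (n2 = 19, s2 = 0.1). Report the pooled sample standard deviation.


s_p = sqrt(((n1-1)*s1^2 + (n2-1)*s2^2) / (n1+n2-2))
numerator = (4-1)*0.938^2 + (19-1)*0.1^2 = 2.639532 + 0.18 = 2.819532
denominator = 4 + 19 - 2 = 21
s_p^2 = 2.819532 / 21 = 0.13426343
s_p = sqrt(0.13426343) = 0.3664

0.3664


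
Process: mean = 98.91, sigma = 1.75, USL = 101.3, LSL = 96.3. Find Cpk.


Cpu = (USL - mean) / (3*sigma) = (101.3 - 98.91) / (3*1.75) = 0.4552
Cpl = (mean - LSL) / (3*sigma) = (98.91 - 96.3) / (3*1.75) = 0.4971
Cpk = min(Cpu, Cpl) = 0.4552

0.4552


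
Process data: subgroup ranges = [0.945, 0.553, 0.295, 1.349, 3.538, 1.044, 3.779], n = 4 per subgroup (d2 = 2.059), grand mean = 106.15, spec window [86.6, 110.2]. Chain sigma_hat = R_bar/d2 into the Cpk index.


R_bar = (0.945 + 0.553 + 0.295 + 1.349 + 3.538 + 1.044 + 3.779) / 7 = 1.6432857
sigma = R_bar / d2 = 1.6432857 / 2.059 = 0.79809893
Cp = (USL - LSL)/(6*sigma) = (110.2 - 86.6)/(6*0.79809893) = 4.9284
Cpu = (110.2 - 106.15)/(3*0.79809893) = 1.6915
Cpl = (106.15 - 86.6)/(3*0.79809893) = 8.1652
Cpk = min(Cpu, Cpl) = 1.6915

1.6915


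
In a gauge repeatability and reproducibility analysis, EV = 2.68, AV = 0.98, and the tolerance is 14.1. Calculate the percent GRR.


GRR = sqrt(EV^2 + AV^2) = sqrt(2.68^2 + 0.98^2) = 2.8535592
%GRR = GRR / tol * 100 = 2.8535592 / 14.1 * 100
%GRR = 20.2380

20.2380


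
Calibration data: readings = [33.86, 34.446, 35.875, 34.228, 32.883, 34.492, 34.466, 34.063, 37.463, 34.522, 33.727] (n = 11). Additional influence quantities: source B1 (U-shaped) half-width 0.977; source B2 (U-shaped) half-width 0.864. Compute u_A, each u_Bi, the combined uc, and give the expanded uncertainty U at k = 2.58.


mean = (33.86 + 34.446 + 35.875 + 34.228 + 32.883 + 34.492 + 34.466 + 34.063 + 37.463 + 34.522 + 33.727) / 11 = 34.54772727
s = sqrt(sum((x - mean)^2)/(n-1)) = 1.205667
u_A = s / sqrt(n) = 1.205667 / sqrt(11) = 0.36352228
u_B1 = 0.977 / sqrt(2) = 0.69084333
u_B2 = 0.864 / sqrt(2) = 0.61094026
uc = sqrt(0.36352228^2 + 0.69084333^2 + 0.61094026^2) = 0.99129257
U = k * uc = 2.58 * 0.99129257
U = 2.5575

2.5575


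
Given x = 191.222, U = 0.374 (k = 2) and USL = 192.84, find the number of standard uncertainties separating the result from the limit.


u = U / k = 0.374 / 2 = 0.187
margin = |USL - x| = |192.84 - 191.222| = 1.618
z = margin / u = 1.618 / 0.187
z = 8.6524

8.6524


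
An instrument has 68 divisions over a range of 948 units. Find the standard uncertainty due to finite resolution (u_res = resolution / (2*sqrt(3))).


resolution = range / divisions
resolution = 948 / 68 = 13.941176
u_res = resolution / (2*sqrt(3))
u_res = 13.941176 / 3.4641016
u_res = 4.0245

4.0245


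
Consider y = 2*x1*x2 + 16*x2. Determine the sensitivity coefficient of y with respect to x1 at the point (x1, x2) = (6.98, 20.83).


y = 2*x1*x2 + 16*x2
dy/dx1 = 2*x2
Evaluate at x2 = 20.83: c1 = 2 * 20.83
c1 = 41.6600

41.6600


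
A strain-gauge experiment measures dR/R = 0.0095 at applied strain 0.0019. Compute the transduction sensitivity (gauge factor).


GF = (dR/R) / epsilon
= 0.0095 / 0.0019
= 5.0000

5.0000


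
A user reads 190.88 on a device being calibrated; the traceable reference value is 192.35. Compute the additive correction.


Correction = standard - reading
= 192.35 - 190.88
= 1.4700

1.4700


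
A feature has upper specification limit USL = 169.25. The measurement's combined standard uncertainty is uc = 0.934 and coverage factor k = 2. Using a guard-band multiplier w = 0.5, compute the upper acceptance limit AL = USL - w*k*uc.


U = k * uc = 2 * 0.934 = 1.868
guard band g = w * U = 0.5 * 1.868 = 0.934
AL = USL - g = 169.25 - 0.934
AL = 168.3160

168.3160


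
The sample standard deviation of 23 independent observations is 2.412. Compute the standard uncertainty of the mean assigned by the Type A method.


u_A = s / sqrt(n)
u_A = 2.412 / sqrt(23)
u_A = 2.412 / 4.7958315
u_A = 0.5029

0.5029


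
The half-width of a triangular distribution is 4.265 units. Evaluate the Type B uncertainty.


u_B = half_width / sqrt(6)
u_B = 4.265 / 2.4494897
u_B = 1.7412

1.7412


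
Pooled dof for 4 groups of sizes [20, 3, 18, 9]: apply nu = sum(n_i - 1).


nu = sum_i (n_i - 1)
nu = ((20 - 1) + (3 - 1) + (18 - 1) + (9 - 1))
nu = 19 + 2 + 17 + 8
nu = 46

46


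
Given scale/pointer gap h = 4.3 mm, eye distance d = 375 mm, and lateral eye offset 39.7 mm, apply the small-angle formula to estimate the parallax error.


error = h * offset / d
= 4.3 * 39.7 / 375
= 0.4552

0.4552


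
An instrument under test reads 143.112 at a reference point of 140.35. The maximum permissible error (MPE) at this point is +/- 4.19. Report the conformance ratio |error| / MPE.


e = indication - reference = 143.112 - 140.35 = 2.7620
|e| = 2.7620
ratio = |e| / MPE = 2.7620 / 4.19
ratio = 0.6592

0.6592


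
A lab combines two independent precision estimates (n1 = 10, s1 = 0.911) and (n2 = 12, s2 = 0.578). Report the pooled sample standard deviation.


s_p = sqrt(((n1-1)*s1^2 + (n2-1)*s2^2) / (n1+n2-2))
numerator = (10-1)*0.911^2 + (12-1)*0.578^2 = 7.469289 + 3.674924 = 11.144213
denominator = 10 + 12 - 2 = 20
s_p^2 = 11.144213 / 20 = 0.55721065
s_p = sqrt(0.55721065) = 0.7465

0.7465


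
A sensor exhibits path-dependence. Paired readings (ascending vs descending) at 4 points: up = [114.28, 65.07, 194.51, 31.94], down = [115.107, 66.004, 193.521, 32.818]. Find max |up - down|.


|114.28 - 115.107| = 0.8270
|65.07 - 66.004| = 0.9340
|194.51 - 193.521| = 0.9890
|31.94 - 32.818| = 0.8780
hysteresis = max(diffs) = 0.9890

0.9890


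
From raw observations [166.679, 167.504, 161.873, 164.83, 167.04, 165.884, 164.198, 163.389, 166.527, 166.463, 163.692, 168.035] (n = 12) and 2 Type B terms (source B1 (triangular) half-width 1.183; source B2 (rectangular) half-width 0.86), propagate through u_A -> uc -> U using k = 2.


mean = (166.679 + 167.504 + 161.873 + 164.83 + 167.04 + 165.884 + 164.198 + 163.389 + 166.527 + 166.463 + 163.692 + 168.035) / 12 = 165.5095
s = sqrt(sum((x - mean)^2)/(n-1)) = 1.8915307
u_A = s / sqrt(n) = 1.8915307 / sqrt(12) = 0.54603788
u_B1 = 1.183 / sqrt(6) = 0.48295773
u_B2 = 0.86 / sqrt(3) = 0.49652123
uc = sqrt(0.54603788^2 + 0.48295773^2 + 0.49652123^2) = 0.88200843
U = k * uc = 2 * 0.88200843
U = 1.7640

1.7640


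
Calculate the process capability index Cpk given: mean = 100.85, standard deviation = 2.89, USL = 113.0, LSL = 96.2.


Cpu = (USL - mean) / (3*sigma) = (113.0 - 100.85) / (3*2.89) = 1.4014
Cpl = (mean - LSL) / (3*sigma) = (100.85 - 96.2) / (3*2.89) = 0.5363
Cpk = min(Cpu, Cpl) = 0.5363

0.5363


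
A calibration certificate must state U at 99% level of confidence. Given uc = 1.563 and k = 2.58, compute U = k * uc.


U = k * uc
U = 2.58 * 1.563
U = 4.0325

4.0325


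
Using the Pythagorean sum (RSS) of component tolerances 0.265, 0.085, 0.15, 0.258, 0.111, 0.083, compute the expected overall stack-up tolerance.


RSS = sqrt(0.265^2 + 0.085^2 + 0.15^2 + 0.258^2 + 0.111^2 + 0.083^2)
= sqrt(0.185724)
= 0.4310

0.4310


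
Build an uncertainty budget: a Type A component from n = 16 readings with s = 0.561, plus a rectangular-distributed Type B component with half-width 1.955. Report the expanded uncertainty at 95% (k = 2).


u_A = s / sqrt(n) = 0.561 / sqrt(16) = 0.14025
u_B = half_width / sqrt(3) = 1.955 / sqrt(3) = 1.1287198
uc = sqrt(u_A^2 + u_B^2) = sqrt(0.14025^2 + 1.1287198^2) = 1.1373999
U = k * uc = 2 * 1.1373999
U = 2.2748

2.2748


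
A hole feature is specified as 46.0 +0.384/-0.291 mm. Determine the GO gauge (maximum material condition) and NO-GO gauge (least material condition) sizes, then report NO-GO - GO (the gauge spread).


GO = nominal - lower_tol (smallest hole = maximum material condition)
GO = 46.0 - 0.291 = 45.709
NO-GO = nominal + upper_tol (largest hole = least material condition)
NO-GO = 46.0 + 0.384 = 46.384
spread = NO-GO - GO = 46.384 - 45.709 = 0.6750

0.6750


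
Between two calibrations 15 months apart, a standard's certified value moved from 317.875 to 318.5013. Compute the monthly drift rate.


rate = (v2 - v1) / months
= (318.5013 - 317.875) / 15
= 0.6263 / 15
= 0.0418

0.0418


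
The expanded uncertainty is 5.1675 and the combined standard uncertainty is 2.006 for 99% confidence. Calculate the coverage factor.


k = U / uc
k = 5.1675 / 2.006
k = 2.576

2.576


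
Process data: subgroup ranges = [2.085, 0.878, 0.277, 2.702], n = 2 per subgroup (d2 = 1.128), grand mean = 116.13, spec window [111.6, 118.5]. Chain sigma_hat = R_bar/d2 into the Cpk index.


R_bar = (2.085 + 0.878 + 0.277 + 2.702) / 4 = 1.4855
sigma = R_bar / d2 = 1.4855 / 1.128 = 1.3169326
Cp = (USL - LSL)/(6*sigma) = (118.5 - 111.6)/(6*1.3169326) = 0.8732
Cpu = (118.5 - 116.13)/(3*1.3169326) = 0.5999
Cpl = (116.13 - 111.6)/(3*1.3169326) = 1.1466
Cpk = min(Cpu, Cpl) = 0.5999

0.5999


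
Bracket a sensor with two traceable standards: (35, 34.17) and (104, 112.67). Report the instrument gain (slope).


slope = (y2 - y1) / (x2 - x1)
= (112.67 - 34.17) / (104 - 35)
= 78.5000 / 69
= 1.1377

1.1377


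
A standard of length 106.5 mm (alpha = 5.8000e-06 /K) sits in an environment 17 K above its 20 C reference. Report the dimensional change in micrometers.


dL = L * alpha * dT
= 106.5 * 5.8000e-06 * 17
= 0.0105009 mm
dL_um = 0.0105009 * 1000 = 10.5009 um

10.5009


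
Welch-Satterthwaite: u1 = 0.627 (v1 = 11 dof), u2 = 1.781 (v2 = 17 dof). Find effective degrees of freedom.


uc = sqrt(u1^2 + u2^2) = sqrt(0.627^2 + 1.781^2) = 1.8881446
v_eff = uc^4 / (u1^4/v1 + u2^4/v2)
= 1.8881446^4 / (0.627^4/11 + 1.781^4/17)
= 12.709867 / 0.60589337
v_eff = 20.9771

20.9771


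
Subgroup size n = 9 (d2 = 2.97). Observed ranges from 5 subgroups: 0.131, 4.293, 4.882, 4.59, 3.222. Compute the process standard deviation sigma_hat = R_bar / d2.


R_bar = (0.131 + 4.293 + 4.882 + 4.59 + 3.222) / 5
R_bar = 17.118 / 5 = 3.4236
sigma_hat = R_bar / d2 = 3.4236 / 2.97 = 1.1527

1.1527


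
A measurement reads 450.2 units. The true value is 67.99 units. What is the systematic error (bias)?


Systematic error = measured - true
= 450.2 - 67.99
= 382.2100

382.2100


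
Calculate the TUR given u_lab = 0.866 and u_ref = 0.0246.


TUR = u_lab / u_ref
= 0.866 / 0.0246
= 35.2033

35.2033


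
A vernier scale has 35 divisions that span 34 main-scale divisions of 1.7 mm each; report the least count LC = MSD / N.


LC = MSD / n_div
= 1.7 / 35
= 0.0486

0.0486


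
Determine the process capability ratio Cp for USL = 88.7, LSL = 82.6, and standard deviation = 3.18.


Cp = (USL - LSL) / (6 * sigma)
= (88.7 - 82.6) / (6 * 3.18)
= 6.1000 / 19.0800
= 0.3197

0.3197


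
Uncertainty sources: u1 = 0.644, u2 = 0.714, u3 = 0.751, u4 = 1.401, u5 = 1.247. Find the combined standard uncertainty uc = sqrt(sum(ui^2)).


uc = sqrt(0.644^2 + 0.714^2 + 0.751^2 + 1.401^2 + 1.247^2)
uc = sqrt(5.006343)
uc = 2.2375

2.2375


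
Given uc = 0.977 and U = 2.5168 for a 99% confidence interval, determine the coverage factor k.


k = U / uc
k = 2.5168 / 0.977
k = 2.576

2.576


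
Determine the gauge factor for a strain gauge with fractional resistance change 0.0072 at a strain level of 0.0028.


GF = (dR/R) / epsilon
= 0.0072 / 0.0028
= 2.5714

2.5714


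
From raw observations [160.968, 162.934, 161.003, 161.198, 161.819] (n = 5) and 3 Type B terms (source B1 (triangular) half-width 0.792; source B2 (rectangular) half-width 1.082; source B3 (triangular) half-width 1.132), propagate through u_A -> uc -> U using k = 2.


mean = (160.968 + 162.934 + 161.003 + 161.198 + 161.819) / 5 = 161.5844
s = sqrt(sum((x - mean)^2)/(n-1)) = 0.82821151
u_A = s / sqrt(n) = 0.82821151 / sqrt(5) = 0.37038745
u_B1 = 0.792 / sqrt(6) = 0.32333265
u_B2 = 1.082 / sqrt(3) = 0.62469299
u_B3 = 1.132 / sqrt(6) = 0.46213706
uc = sqrt(0.37038745^2 + 0.32333265^2 + 0.62469299^2 + 0.46213706^2) = 0.91953404
U = k * uc = 2 * 0.91953404
U = 1.8391

1.8391


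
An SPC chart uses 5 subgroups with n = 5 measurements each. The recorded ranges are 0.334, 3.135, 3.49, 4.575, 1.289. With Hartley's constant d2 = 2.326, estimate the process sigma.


R_bar = (0.334 + 3.135 + 3.49 + 4.575 + 1.289) / 5
R_bar = 12.823 / 5 = 2.5646
sigma_hat = R_bar / d2 = 2.5646 / 2.326 = 1.1026

1.1026


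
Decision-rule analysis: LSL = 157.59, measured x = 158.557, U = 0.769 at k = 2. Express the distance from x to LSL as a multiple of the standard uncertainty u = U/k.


u = U / k = 0.769 / 2 = 0.3845
margin = |LSL - x| = |157.59 - 158.557| = 0.967
z = margin / u = 0.967 / 0.3845
z = 2.5150

2.5150


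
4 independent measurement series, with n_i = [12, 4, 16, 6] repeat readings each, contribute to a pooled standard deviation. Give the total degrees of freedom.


nu = sum_i (n_i - 1)
nu = ((12 - 1) + (4 - 1) + (16 - 1) + (6 - 1))
nu = 11 + 3 + 15 + 5
nu = 34

34


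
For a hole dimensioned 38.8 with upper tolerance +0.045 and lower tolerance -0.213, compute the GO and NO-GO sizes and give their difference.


GO = nominal - lower_tol (smallest hole = maximum material condition)
GO = 38.8 - 0.213 = 38.587
NO-GO = nominal + upper_tol (largest hole = least material condition)
NO-GO = 38.8 + 0.045 = 38.845
spread = NO-GO - GO = 38.845 - 38.587 = 0.2580

0.2580


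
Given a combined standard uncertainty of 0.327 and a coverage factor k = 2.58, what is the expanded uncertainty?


U = k * uc
U = 2.58 * 0.327
U = 0.8437

0.8437


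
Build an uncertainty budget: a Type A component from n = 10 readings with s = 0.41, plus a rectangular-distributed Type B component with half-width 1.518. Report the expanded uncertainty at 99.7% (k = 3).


u_A = s / sqrt(n) = 0.41 / sqrt(10) = 0.12965338
u_B = half_width / sqrt(3) = 1.518 / sqrt(3) = 0.87641771
uc = sqrt(u_A^2 + u_B^2) = sqrt(0.12965338^2 + 0.87641771^2) = 0.88595598
U = k * uc = 3 * 0.88595598
U = 2.6579

2.6579


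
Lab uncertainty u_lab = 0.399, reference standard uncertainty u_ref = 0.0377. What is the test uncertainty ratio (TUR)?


TUR = u_lab / u_ref
= 0.399 / 0.0377
= 10.5836

10.5836


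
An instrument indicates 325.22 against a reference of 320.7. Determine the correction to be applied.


Correction = standard - reading
= 320.7 - 325.22
= -4.5200

-4.5200


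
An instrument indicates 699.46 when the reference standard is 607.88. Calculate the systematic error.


Systematic error = measured - true
= 699.46 - 607.88
= 91.5800

91.5800


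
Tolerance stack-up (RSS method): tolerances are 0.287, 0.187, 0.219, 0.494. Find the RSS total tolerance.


RSS = sqrt(0.287^2 + 0.187^2 + 0.219^2 + 0.494^2)
= sqrt(0.409335)
= 0.6398

0.6398


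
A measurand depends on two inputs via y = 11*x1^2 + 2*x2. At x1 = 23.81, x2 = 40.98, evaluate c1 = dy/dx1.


y = 11*x1^2 + 2*x2
dy/dx1 = 2*11*x1
Evaluate at x1 = 23.81: c1 = 22 * 23.81
c1 = 523.8200

523.8200


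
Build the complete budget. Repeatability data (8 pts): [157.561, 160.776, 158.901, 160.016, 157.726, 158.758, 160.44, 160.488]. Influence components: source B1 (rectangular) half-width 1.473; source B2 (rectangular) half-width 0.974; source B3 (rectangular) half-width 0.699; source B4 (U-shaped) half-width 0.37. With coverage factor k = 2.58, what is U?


mean = (157.561 + 160.776 + 158.901 + 160.016 + 157.726 + 158.758 + 160.44 + 160.488) / 8 = 159.33325
s = sqrt(sum((x - mean)^2)/(n-1)) = 1.2732351
u_A = s / sqrt(n) = 1.2732351 / sqrt(8) = 0.45015659
u_B1 = 1.473 / sqrt(3) = 0.85043695
u_B2 = 0.974 / sqrt(3) = 0.56233916
u_B3 = 0.699 / sqrt(3) = 0.40356784
u_B4 = 0.37 / sqrt(2) = 0.26162951
uc = sqrt(0.45015659^2 + 0.85043695^2 + 0.56233916^2 + 0.40356784^2 + 0.26162951^2) = 1.2138477
U = k * uc = 2.58 * 1.2138477
U = 3.1317

3.1317


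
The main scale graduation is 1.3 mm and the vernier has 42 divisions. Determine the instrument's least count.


LC = MSD / n_div
= 1.3 / 42
= 0.0310

0.0310


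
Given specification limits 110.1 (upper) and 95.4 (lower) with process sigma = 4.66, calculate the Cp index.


Cp = (USL - LSL) / (6 * sigma)
= (110.1 - 95.4) / (6 * 4.66)
= 14.7000 / 27.9600
= 0.5258

0.5258


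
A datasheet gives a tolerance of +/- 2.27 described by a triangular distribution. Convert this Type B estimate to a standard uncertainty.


u_B = half_width / sqrt(6)
u_B = 2.27 / 2.4494897
u_B = 0.9267

0.9267


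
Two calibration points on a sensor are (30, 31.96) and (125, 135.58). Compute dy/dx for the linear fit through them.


slope = (y2 - y1) / (x2 - x1)
= (135.58 - 31.96) / (125 - 30)
= 103.6200 / 95
= 1.0907

1.0907


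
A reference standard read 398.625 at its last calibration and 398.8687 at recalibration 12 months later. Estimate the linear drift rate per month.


rate = (v2 - v1) / months
= (398.8687 - 398.625) / 12
= 0.2437 / 12
= 0.0203

0.0203


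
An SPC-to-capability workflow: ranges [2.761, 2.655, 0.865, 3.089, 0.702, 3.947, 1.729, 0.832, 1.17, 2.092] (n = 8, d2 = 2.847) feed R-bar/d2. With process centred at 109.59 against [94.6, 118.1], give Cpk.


R_bar = (2.761 + 2.655 + 0.865 + 3.089 + 0.702 + 3.947 + 1.729 + 0.832 + 1.17 + 2.092) / 10 = 1.9842
sigma = R_bar / d2 = 1.9842 / 2.847 = 0.69694415
Cp = (USL - LSL)/(6*sigma) = (118.1 - 94.6)/(6*0.69694415) = 5.6198
Cpu = (118.1 - 109.59)/(3*0.69694415) = 4.0701
Cpl = (109.59 - 94.6)/(3*0.69694415) = 7.1694
Cpk = min(Cpu, Cpl) = 4.0701

4.0701


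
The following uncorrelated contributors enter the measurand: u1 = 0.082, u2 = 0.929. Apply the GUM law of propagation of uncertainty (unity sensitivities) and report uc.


uc = sqrt(0.082^2 + 0.929^2)
uc = sqrt(0.869765)
uc = 0.9326

0.9326


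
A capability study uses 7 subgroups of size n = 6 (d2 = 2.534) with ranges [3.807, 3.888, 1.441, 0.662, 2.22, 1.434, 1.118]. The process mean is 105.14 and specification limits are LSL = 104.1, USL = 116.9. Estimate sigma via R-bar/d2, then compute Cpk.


R_bar = (3.807 + 3.888 + 1.441 + 0.662 + 2.22 + 1.434 + 1.118) / 7 = 2.0814286
sigma = R_bar / d2 = 2.0814286 / 2.534 = 0.82140039
Cp = (USL - LSL)/(6*sigma) = (116.9 - 104.1)/(6*0.82140039) = 2.5972
Cpu = (116.9 - 105.14)/(3*0.82140039) = 4.7723
Cpl = (105.14 - 104.1)/(3*0.82140039) = 0.4220
Cpk = min(Cpu, Cpl) = 0.4220

0.4220


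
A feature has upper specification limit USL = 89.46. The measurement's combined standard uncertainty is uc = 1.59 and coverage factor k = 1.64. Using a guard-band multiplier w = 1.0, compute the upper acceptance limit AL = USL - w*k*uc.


U = k * uc = 1.64 * 1.59 = 2.6076
guard band g = w * U = 1.0 * 2.6076 = 2.6076
AL = USL - g = 89.46 - 2.6076
AL = 86.8524

86.8524


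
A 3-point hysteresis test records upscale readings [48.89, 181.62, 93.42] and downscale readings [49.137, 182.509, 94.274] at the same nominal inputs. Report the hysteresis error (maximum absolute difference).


|48.89 - 49.137| = 0.2470
|181.62 - 182.509| = 0.8890
|93.42 - 94.274| = 0.8540
hysteresis = max(diffs) = 0.8890

0.8890


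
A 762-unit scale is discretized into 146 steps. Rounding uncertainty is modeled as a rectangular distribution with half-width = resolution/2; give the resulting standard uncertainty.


resolution = range / divisions
resolution = 762 / 146 = 5.2191781
u_res = resolution / (2*sqrt(3))
u_res = 5.2191781 / 3.4641016
u_res = 1.5066

1.5066


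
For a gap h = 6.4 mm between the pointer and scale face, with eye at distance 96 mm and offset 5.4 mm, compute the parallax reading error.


error = h * offset / d
= 6.4 * 5.4 / 96
= 0.3600

0.3600


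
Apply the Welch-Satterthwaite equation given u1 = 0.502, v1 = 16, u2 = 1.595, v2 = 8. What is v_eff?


uc = sqrt(u1^2 + u2^2) = sqrt(0.502^2 + 1.595^2) = 1.6721331
v_eff = uc^4 / (u1^4/v1 + u2^4/v2)
= 1.6721331^4 / (0.502^4/16 + 1.595^4/8)
= 7.8177788 / 0.81297703
v_eff = 9.6162

9.6162


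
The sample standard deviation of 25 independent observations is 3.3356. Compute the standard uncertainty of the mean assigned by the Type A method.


u_A = s / sqrt(n)
u_A = 3.3356 / sqrt(25)
u_A = 3.3356 / 5
u_A = 0.6671

0.6671


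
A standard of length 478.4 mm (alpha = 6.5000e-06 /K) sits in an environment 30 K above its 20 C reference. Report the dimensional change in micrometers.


dL = L * alpha * dT
= 478.4 * 6.5000e-06 * 30
= 0.0932880 mm
dL_um = 0.0932880 * 1000 = 93.2880 um

93.2880


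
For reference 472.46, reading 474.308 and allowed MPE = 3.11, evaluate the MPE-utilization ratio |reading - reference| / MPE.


e = indication - reference = 474.308 - 472.46 = 1.8480
|e| = 1.8480
ratio = |e| / MPE = 1.8480 / 3.11
ratio = 0.5942

0.5942


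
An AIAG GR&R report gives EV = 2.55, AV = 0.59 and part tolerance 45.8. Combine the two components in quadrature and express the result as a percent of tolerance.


GRR = sqrt(EV^2 + AV^2) = sqrt(2.55^2 + 0.59^2) = 2.6173651
%GRR = GRR / tol * 100 = 2.6173651 / 45.8 * 100
%GRR = 5.7148

5.7148


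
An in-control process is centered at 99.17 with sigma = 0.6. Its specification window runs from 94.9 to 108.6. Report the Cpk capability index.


Cpu = (USL - mean) / (3*sigma) = (108.6 - 99.17) / (3*0.6) = 5.2389
Cpl = (mean - LSL) / (3*sigma) = (99.17 - 94.9) / (3*0.6) = 2.3722
Cpk = min(Cpu, Cpl) = 2.3722

2.3722


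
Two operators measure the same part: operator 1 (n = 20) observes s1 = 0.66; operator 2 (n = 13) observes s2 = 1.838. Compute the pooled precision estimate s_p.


s_p = sqrt(((n1-1)*s1^2 + (n2-1)*s2^2) / (n1+n2-2))
numerator = (20-1)*0.66^2 + (13-1)*1.838^2 = 8.2764 + 40.538928 = 48.815328
denominator = 20 + 13 - 2 = 31
s_p^2 = 48.815328 / 31 = 1.574688
s_p = sqrt(1.574688) = 1.2549

1.2549


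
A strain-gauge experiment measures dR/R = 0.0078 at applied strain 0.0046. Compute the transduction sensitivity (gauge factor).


GF = (dR/R) / epsilon
= 0.0078 / 0.0046
= 1.6957

1.6957


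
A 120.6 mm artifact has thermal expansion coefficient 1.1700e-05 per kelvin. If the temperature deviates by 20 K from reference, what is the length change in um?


dL = L * alpha * dT
= 120.6 * 1.1700e-05 * 20
= 0.0282204 mm
dL_um = 0.0282204 * 1000 = 28.2204 um

28.2204


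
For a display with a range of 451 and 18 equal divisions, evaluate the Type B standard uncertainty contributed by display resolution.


resolution = range / divisions
resolution = 451 / 18 = 25.055556
u_res = resolution / (2*sqrt(3))
u_res = 25.055556 / 3.4641016
u_res = 7.2329

7.2329


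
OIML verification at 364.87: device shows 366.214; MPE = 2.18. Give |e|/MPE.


e = indication - reference = 366.214 - 364.87 = 1.3440
|e| = 1.3440
ratio = |e| / MPE = 1.3440 / 2.18
ratio = 0.6165

0.6165


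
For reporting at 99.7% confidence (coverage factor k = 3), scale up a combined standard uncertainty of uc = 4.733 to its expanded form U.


U = k * uc
U = 3 * 4.733
U = 14.1990

14.1990


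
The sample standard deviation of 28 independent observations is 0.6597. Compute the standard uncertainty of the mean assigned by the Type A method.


u_A = s / sqrt(n)
u_A = 0.6597 / sqrt(28)
u_A = 0.6597 / 5.2915026
u_A = 0.1247

0.1247


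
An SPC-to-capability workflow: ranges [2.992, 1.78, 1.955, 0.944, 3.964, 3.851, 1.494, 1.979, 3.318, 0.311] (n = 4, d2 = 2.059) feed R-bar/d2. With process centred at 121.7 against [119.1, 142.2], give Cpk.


R_bar = (2.992 + 1.78 + 1.955 + 0.944 + 3.964 + 3.851 + 1.494 + 1.979 + 3.318 + 0.311) / 10 = 2.2588
sigma = R_bar / d2 = 2.2588 / 2.059 = 1.0970374
Cp = (USL - LSL)/(6*sigma) = (142.2 - 119.1)/(6*1.0970374) = 3.5095
Cpu = (142.2 - 121.7)/(3*1.0970374) = 6.2289
Cpl = (121.7 - 119.1)/(3*1.0970374) = 0.7900
Cpk = min(Cpu, Cpl) = 0.7900

0.7900


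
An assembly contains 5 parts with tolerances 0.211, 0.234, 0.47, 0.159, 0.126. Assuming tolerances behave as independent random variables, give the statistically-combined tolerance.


RSS = sqrt(0.211^2 + 0.234^2 + 0.47^2 + 0.159^2 + 0.126^2)
= sqrt(0.361334)
= 0.6011

0.6011


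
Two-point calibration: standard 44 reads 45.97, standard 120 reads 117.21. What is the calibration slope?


slope = (y2 - y1) / (x2 - x1)
= (117.21 - 45.97) / (120 - 44)
= 71.2400 / 76
= 0.9374

0.9374


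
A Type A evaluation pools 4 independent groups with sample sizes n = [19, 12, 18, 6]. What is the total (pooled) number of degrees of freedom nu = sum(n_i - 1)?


nu = sum_i (n_i - 1)
nu = ((19 - 1) + (12 - 1) + (18 - 1) + (6 - 1))
nu = 18 + 11 + 17 + 5
nu = 51

51


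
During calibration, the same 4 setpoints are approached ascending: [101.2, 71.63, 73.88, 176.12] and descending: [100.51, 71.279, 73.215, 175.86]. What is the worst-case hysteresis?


|101.2 - 100.51| = 0.6900
|71.63 - 71.279| = 0.3510
|73.88 - 73.215| = 0.6650
|176.12 - 175.86| = 0.2600
hysteresis = max(diffs) = 0.6900

0.6900


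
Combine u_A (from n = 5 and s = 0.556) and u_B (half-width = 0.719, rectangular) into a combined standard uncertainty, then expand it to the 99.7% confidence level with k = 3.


u_A = s / sqrt(n) = 0.556 / sqrt(5) = 0.24865076
u_B = half_width / sqrt(3) = 0.719 / sqrt(3) = 0.41511484
uc = sqrt(u_A^2 + u_B^2) = sqrt(0.24865076^2 + 0.41511484^2) = 0.48388793
U = k * uc = 3 * 0.48388793
U = 1.4517

1.4517


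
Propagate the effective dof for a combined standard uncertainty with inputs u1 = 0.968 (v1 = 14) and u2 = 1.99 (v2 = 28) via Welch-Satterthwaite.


uc = sqrt(u1^2 + u2^2) = sqrt(0.968^2 + 1.99^2) = 2.2129446
v_eff = uc^4 / (u1^4/v1 + u2^4/v2)
= 2.2129446^4 / (0.968^4/14 + 1.99^4/28)
= 23.981822 / 0.62280071
v_eff = 38.5064

38.5064


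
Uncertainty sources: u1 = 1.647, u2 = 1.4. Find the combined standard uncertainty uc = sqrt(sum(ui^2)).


uc = sqrt(1.647^2 + 1.4^2)
uc = sqrt(4.672609)
uc = 2.1616

2.1616


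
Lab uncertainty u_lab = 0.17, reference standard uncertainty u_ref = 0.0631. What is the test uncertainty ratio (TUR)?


TUR = u_lab / u_ref
= 0.17 / 0.0631
= 2.6941

2.6941


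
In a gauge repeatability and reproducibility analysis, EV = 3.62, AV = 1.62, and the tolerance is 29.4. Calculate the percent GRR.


GRR = sqrt(EV^2 + AV^2) = sqrt(3.62^2 + 1.62^2) = 3.9659551
%GRR = GRR / tol * 100 = 3.9659551 / 29.4 * 100
%GRR = 13.4896

13.4896


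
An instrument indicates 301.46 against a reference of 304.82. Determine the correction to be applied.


Correction = standard - reading
= 304.82 - 301.46
= 3.3600

3.3600


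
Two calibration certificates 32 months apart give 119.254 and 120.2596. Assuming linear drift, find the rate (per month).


rate = (v2 - v1) / months
= (120.2596 - 119.254) / 32
= 1.0056 / 32
= 0.0314

0.0314


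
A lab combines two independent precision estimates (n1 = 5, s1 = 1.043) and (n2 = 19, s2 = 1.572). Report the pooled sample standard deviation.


s_p = sqrt(((n1-1)*s1^2 + (n2-1)*s2^2) / (n1+n2-2))
numerator = (5-1)*1.043^2 + (19-1)*1.572^2 = 4.351396 + 44.481312 = 48.832708
denominator = 5 + 19 - 2 = 22
s_p^2 = 48.832708 / 22 = 2.2196685
s_p = sqrt(2.2196685) = 1.4899

1.4899


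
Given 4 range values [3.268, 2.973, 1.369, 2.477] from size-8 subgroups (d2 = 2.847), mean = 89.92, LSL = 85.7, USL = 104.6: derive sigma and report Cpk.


R_bar = (3.268 + 2.973 + 1.369 + 2.477) / 4 = 2.52175
sigma = R_bar / d2 = 2.52175 / 2.847 = 0.88575694
Cp = (USL - LSL)/(6*sigma) = (104.6 - 85.7)/(6*0.88575694) = 3.5563
Cpu = (104.6 - 89.92)/(3*0.88575694) = 5.5245
Cpl = (89.92 - 85.7)/(3*0.88575694) = 1.5881
Cpk = min(Cpu, Cpl) = 1.5881

1.5881


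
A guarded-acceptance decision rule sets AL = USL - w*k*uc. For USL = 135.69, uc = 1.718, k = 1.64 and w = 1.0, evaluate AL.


U = k * uc = 1.64 * 1.718 = 2.81752
guard band g = w * U = 1.0 * 2.81752 = 2.81752
AL = USL - g = 135.69 - 2.81752
AL = 132.8725

132.8725


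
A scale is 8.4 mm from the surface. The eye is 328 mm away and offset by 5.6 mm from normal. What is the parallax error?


error = h * offset / d
= 8.4 * 5.6 / 328
= 0.1434

0.1434


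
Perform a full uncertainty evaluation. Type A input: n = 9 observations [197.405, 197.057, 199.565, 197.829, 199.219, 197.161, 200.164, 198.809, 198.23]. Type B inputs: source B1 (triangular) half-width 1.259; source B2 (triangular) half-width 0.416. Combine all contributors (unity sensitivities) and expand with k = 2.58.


mean = (197.405 + 197.057 + 199.565 + 197.829 + 199.219 + 197.161 + 200.164 + 198.809 + 198.23) / 9 = 198.3821111
s = sqrt(sum((x - mean)^2)/(n-1)) = 1.1173528
u_A = s / sqrt(n) = 1.1173528 / sqrt(9) = 0.37245093
u_B1 = 1.259 / sqrt(6) = 0.5139846
u_B2 = 0.416 / sqrt(6) = 0.16983129
uc = sqrt(0.37245093^2 + 0.5139846^2 + 0.16983129^2) = 0.65707118
U = k * uc = 2.58 * 0.65707118
U = 1.6952

1.6952


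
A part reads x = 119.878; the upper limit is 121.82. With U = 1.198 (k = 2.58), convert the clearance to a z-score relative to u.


u = U / k = 1.198 / 2.58 = 0.46434109
margin = |USL - x| = |121.82 - 119.878| = 1.942
z = margin / u = 1.942 / 0.46434109
z = 4.1823

4.1823


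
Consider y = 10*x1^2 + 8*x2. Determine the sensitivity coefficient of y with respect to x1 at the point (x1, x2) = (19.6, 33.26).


y = 10*x1^2 + 8*x2
dy/dx1 = 2*10*x1
Evaluate at x1 = 19.6: c1 = 20 * 19.6
c1 = 392.0000

392.0000


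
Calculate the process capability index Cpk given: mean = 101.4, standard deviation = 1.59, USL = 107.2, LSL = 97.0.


Cpu = (USL - mean) / (3*sigma) = (107.2 - 101.4) / (3*1.59) = 1.2159
Cpl = (mean - LSL) / (3*sigma) = (101.4 - 97.0) / (3*1.59) = 0.9224
Cpk = min(Cpu, Cpl) = 0.9224

0.9224


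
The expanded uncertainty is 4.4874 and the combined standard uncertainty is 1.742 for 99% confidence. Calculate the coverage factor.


k = U / uc
k = 4.4874 / 1.742
k = 2.576

2.576


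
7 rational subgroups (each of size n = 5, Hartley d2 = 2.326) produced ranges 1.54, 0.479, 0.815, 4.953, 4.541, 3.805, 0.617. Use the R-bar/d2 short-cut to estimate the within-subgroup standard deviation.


R_bar = (1.54 + 0.479 + 0.815 + 4.953 + 4.541 + 3.805 + 0.617) / 7
R_bar = 16.75 / 7 = 2.3928571
sigma_hat = R_bar / d2 = 2.3928571 / 2.326 = 1.0287

1.0287


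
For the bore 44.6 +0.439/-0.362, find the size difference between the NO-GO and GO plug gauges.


GO = nominal - lower_tol (smallest hole = maximum material condition)
GO = 44.6 - 0.362 = 44.238
NO-GO = nominal + upper_tol (largest hole = least material condition)
NO-GO = 44.6 + 0.439 = 45.039
spread = NO-GO - GO = 45.039 - 44.238 = 0.8010

0.8010


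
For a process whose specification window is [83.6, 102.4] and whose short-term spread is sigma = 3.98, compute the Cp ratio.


Cp = (USL - LSL) / (6 * sigma)
= (102.4 - 83.6) / (6 * 3.98)
= 18.8000 / 23.8800
= 0.7873

0.7873


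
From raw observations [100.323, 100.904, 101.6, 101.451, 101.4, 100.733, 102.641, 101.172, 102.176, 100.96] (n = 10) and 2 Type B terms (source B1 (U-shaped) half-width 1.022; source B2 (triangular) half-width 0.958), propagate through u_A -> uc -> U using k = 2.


mean = (100.323 + 100.904 + 101.6 + 101.451 + 101.4 + 100.733 + 102.641 + 101.172 + 102.176 + 100.96) / 10 = 101.336
s = sqrt(sum((x - mean)^2)/(n-1)) = 0.68640092
u_A = s / sqrt(n) = 0.68640092 / sqrt(10) = 0.21705903
u_B1 = 1.022 / sqrt(2) = 0.72266313
u_B2 = 0.958 / sqrt(6) = 0.39110186
uc = sqrt(0.21705903^2 + 0.72266313^2 + 0.39110186^2) = 0.84989251
U = k * uc = 2 * 0.84989251
U = 1.6998

1.6998


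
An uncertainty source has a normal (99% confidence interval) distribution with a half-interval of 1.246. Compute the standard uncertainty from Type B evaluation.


u_B = half_width / 2.576
u_B = 1.246 / 2.576
u_B = 0.4837

0.4837


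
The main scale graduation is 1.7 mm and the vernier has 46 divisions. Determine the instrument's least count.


LC = MSD / n_div
= 1.7 / 46
= 0.0370

0.0370


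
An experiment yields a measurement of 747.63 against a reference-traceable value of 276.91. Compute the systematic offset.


Systematic error = measured - true
= 747.63 - 276.91
= 470.7200

470.7200


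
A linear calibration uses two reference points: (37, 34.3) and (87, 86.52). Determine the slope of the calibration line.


slope = (y2 - y1) / (x2 - x1)
= (86.52 - 34.3) / (87 - 37)
= 52.2200 / 50
= 1.0444

1.0444


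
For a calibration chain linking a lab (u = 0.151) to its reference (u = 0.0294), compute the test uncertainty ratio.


TUR = u_lab / u_ref
= 0.151 / 0.0294
= 5.1361

5.1361


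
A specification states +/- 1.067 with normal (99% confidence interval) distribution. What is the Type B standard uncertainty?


u_B = half_width / 2.576
u_B = 1.067 / 2.576
u_B = 0.4142

0.4142


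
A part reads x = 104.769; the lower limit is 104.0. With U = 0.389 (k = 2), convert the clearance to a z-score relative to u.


u = U / k = 0.389 / 2 = 0.1945
margin = |LSL - x| = |104.0 - 104.769| = 0.769
z = margin / u = 0.769 / 0.1945
z = 3.9537

3.9537


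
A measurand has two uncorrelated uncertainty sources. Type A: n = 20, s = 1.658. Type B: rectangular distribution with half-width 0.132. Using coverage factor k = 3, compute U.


u_A = s / sqrt(n) = 1.658 / sqrt(20) = 0.37074007
u_B = half_width / sqrt(3) = 0.132 / sqrt(3) = 0.076210236
uc = sqrt(u_A^2 + u_B^2) = sqrt(0.37074007^2 + 0.076210236^2) = 0.37849201
U = k * uc = 3 * 0.37849201
U = 1.1355

1.1355


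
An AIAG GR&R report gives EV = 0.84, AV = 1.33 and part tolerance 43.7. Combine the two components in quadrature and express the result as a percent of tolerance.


GRR = sqrt(EV^2 + AV^2) = sqrt(0.84^2 + 1.33^2) = 1.5730544
%GRR = GRR / tol * 100 = 1.5730544 / 43.7 * 100
%GRR = 3.5997

3.5997


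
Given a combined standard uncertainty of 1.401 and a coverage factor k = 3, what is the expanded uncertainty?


U = k * uc
U = 3 * 1.401
U = 4.2030

4.2030


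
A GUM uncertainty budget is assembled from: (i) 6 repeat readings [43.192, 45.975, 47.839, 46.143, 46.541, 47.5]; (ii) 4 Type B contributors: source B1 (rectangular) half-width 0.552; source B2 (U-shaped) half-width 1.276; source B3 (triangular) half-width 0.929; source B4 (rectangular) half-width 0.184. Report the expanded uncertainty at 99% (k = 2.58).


mean = (43.192 + 45.975 + 47.839 + 46.143 + 46.541 + 47.5) / 6 = 46.19833333
s = sqrt(sum((x - mean)^2)/(n-1)) = 1.6489101
u_A = s / sqrt(n) = 1.6489101 / sqrt(6) = 0.67316473
u_B1 = 0.552 / sqrt(3) = 0.31869735
u_B2 = 1.276 / sqrt(2) = 0.90226825
u_B3 = 0.929 / sqrt(6) = 0.37926266
u_B4 = 0.184 / sqrt(3) = 0.10623245
uc = sqrt(0.67316473^2 + 0.31869735^2 + 0.90226825^2 + 0.37926266^2 + 0.10623245^2) = 1.2344765
U = k * uc = 2.58 * 1.2344765
U = 3.1849

3.1849


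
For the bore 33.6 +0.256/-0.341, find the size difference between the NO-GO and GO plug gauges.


GO = nominal - lower_tol (smallest hole = maximum material condition)
GO = 33.6 - 0.341 = 33.259
NO-GO = nominal + upper_tol (largest hole = least material condition)
NO-GO = 33.6 + 0.256 = 33.856
spread = NO-GO - GO = 33.856 - 33.259 = 0.5970

0.5970


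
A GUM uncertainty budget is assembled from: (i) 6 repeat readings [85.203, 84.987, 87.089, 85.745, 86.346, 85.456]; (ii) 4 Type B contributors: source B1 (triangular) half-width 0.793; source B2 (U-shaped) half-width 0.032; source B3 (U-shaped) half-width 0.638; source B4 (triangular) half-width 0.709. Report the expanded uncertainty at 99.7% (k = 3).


mean = (85.203 + 84.987 + 87.089 + 85.745 + 86.346 + 85.456) / 6 = 85.80433333
s = sqrt(sum((x - mean)^2)/(n-1)) = 0.7871802
u_A = s / sqrt(n) = 0.7871802 / sqrt(6) = 0.32136497
u_B1 = 0.793 / sqrt(6) = 0.32374089
u_B2 = 0.032 / sqrt(2) = 0.022627417
u_B3 = 0.638 / sqrt(2) = 0.45113413
u_B4 = 0.709 / sqrt(6) = 0.28944804
uc = sqrt(0.32136497^2 + 0.32374089^2 + 0.022627417^2 + 0.45113413^2 + 0.28944804^2) = 0.7042001
U = k * uc = 3 * 0.7042001
U = 2.1126

2.1126


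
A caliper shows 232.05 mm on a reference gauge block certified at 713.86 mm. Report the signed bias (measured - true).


Systematic error = measured - true
= 232.05 - 713.86
= -481.8100

-481.8100


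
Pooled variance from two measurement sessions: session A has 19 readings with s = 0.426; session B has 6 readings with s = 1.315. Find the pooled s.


s_p = sqrt(((n1-1)*s1^2 + (n2-1)*s2^2) / (n1+n2-2))
numerator = (19-1)*0.426^2 + (6-1)*1.315^2 = 3.266568 + 8.646125 = 11.912693
denominator = 19 + 6 - 2 = 23
s_p^2 = 11.912693 / 23 = 0.51794317
s_p = sqrt(0.51794317) = 0.7197

0.7197


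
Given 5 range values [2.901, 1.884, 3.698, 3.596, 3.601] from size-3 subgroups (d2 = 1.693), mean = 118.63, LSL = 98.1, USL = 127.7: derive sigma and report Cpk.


R_bar = (2.901 + 1.884 + 3.698 + 3.596 + 3.601) / 5 = 3.136
sigma = R_bar / d2 = 3.136 / 1.693 = 1.8523331
Cp = (USL - LSL)/(6*sigma) = (127.7 - 98.1)/(6*1.8523331) = 2.6633
Cpu = (127.7 - 118.63)/(3*1.8523331) = 1.6322
Cpl = (118.63 - 98.1)/(3*1.8523331) = 3.6944
Cpk = min(Cpu, Cpl) = 1.6322

1.6322


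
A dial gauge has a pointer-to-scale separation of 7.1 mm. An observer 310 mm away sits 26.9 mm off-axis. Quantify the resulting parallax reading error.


error = h * offset / d
= 7.1 * 26.9 / 310
= 0.6161

0.6161


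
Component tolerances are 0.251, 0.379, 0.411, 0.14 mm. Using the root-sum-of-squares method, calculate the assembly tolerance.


RSS = sqrt(0.251^2 + 0.379^2 + 0.411^2 + 0.14^2)
= sqrt(0.395163)
= 0.6286

0.6286


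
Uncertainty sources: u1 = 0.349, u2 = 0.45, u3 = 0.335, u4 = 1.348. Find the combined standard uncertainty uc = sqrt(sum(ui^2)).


uc = sqrt(0.349^2 + 0.45^2 + 0.335^2 + 1.348^2)
uc = sqrt(2.25363)
uc = 1.5012

1.5012


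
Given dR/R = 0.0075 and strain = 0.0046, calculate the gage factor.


GF = (dR/R) / epsilon
= 0.0075 / 0.0046
= 1.6304

1.6304


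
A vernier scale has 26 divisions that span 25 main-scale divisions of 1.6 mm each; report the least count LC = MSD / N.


LC = MSD / n_div
= 1.6 / 26
= 0.0615

0.0615


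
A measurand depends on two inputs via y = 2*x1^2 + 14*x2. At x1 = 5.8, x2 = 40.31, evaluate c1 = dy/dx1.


y = 2*x1^2 + 14*x2
dy/dx1 = 2*2*x1
Evaluate at x1 = 5.8: c1 = 4 * 5.8
c1 = 23.2000

23.2000


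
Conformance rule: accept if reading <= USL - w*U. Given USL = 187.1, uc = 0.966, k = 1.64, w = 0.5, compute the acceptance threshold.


U = k * uc = 1.64 * 0.966 = 1.58424
guard band g = w * U = 0.5 * 1.58424 = 0.79212
AL = USL - g = 187.1 - 0.79212
AL = 186.3079

186.3079


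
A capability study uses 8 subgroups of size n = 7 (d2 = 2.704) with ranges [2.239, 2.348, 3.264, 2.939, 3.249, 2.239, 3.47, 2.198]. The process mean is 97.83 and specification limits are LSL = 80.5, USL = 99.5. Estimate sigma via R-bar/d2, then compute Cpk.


R_bar = (2.239 + 2.348 + 3.264 + 2.939 + 3.249 + 2.239 + 3.47 + 2.198) / 8 = 2.74325
sigma = R_bar / d2 = 2.74325 / 2.704 = 1.0145155
Cp = (USL - LSL)/(6*sigma) = (99.5 - 80.5)/(6*1.0145155) = 3.1214
Cpu = (99.5 - 97.83)/(3*1.0145155) = 0.5487
Cpl = (97.83 - 80.5)/(3*1.0145155) = 5.6940
Cpk = min(Cpu, Cpl) = 0.5487

0.5487


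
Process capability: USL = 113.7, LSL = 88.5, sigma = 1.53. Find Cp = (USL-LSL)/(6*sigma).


Cp = (USL - LSL) / (6 * sigma)
= (113.7 - 88.5) / (6 * 1.53)
= 25.2000 / 9.1800
= 2.7451

2.7451
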